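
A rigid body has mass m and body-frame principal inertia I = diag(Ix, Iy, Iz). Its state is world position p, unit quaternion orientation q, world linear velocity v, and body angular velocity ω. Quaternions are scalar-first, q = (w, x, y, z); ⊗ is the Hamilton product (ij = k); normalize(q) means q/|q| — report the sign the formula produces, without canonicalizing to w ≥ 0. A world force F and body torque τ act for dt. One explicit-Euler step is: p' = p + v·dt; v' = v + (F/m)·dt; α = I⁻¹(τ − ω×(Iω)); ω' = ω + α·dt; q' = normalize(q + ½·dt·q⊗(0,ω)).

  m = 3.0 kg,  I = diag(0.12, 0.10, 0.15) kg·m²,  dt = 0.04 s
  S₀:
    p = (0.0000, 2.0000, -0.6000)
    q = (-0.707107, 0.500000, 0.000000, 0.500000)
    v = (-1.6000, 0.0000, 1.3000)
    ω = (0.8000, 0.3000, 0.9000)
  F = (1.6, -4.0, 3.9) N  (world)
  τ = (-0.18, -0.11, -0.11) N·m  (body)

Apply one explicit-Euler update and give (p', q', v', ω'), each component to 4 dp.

ω×(Iω) gyroscopic = (0.0135, -0.0216, -0.0048)
(τ − ω×Iω)/I = (-1.6125, -0.8840, -0.7013)
ω + α·dt = (0.7355, 0.2646, 0.8719)
Hamilton product q⊗(0,ω) = (-0.8500000, -0.7156856, -0.2621321, -0.4863963)
q' = normalize(q + ½dt·q⊗(0,ω)) = (-0.7239, 0.4855, -0.0052, 0.4901)
new position p' = (-0.0640, 2.0000, -0.5480)
v' = v + a·dt = (-1.5787, -0.0533, 1.3520)

p' = (-0.0640, 2.0000, -0.5480)
q' = (-0.7239, 0.4855, -0.0052, 0.4901)
v' = (-1.5787, -0.0533, 1.3520)
ω' = (0.7355, 0.2646, 0.8719)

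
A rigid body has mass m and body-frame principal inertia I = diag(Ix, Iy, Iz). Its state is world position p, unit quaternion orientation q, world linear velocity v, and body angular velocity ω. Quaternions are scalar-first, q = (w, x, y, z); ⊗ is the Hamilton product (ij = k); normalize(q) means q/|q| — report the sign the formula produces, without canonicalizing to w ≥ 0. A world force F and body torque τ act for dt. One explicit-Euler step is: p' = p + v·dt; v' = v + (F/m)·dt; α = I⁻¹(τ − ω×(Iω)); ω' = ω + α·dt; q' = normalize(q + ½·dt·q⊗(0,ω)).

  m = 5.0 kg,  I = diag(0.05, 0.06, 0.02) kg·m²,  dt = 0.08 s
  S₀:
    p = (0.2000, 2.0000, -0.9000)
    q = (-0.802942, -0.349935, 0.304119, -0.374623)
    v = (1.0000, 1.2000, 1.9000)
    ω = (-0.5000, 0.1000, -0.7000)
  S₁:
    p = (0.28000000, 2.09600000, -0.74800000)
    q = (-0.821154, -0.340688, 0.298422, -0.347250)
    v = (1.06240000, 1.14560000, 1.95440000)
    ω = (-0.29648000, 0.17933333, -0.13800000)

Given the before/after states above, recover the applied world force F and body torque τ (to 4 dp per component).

velocity change Δv = (0.06240000, -0.05440000, 0.05440000)
F = m·Δv/dt = (3.9000, -3.4000, 3.4000)
ω₁ − ω₀ = (0.20352000, 0.07933333, 0.56200000)
applied torque τ = (0.1300, 0.0700, 0.1400)

F = (3.9000, -3.4000, 3.4000)
τ = (0.1300, 0.0700, 0.1400)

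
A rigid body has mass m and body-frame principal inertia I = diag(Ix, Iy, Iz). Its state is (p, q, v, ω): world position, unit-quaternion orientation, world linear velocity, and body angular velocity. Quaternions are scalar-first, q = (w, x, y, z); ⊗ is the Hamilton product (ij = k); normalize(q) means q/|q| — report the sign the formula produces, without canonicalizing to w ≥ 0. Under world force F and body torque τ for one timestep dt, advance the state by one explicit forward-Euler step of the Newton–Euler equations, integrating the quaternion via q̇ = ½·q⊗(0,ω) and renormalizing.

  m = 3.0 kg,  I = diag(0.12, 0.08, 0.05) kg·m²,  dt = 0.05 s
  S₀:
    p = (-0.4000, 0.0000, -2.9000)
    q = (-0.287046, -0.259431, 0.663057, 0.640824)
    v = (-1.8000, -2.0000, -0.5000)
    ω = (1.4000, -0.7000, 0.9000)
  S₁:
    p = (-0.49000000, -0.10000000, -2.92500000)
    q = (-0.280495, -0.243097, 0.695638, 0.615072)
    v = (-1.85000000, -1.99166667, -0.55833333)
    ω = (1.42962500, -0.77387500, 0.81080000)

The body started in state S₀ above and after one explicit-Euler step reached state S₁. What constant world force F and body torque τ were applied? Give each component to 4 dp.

velocity change Δv = (-0.05000000, 0.00833333, -0.05833333)
applied force F = (-3.0000, 0.5000, -3.5000)
ω₁ − ω₀ = (0.02962500, -0.07387500, -0.08920000)
precession coupling = (0.0189, 0.0882, 0.0392)
I·α + gyro = (0.0900, -0.0300, -0.0500)

F = (-3.0000, 0.5000, -3.5000)
τ = (0.0900, -0.0300, -0.0500)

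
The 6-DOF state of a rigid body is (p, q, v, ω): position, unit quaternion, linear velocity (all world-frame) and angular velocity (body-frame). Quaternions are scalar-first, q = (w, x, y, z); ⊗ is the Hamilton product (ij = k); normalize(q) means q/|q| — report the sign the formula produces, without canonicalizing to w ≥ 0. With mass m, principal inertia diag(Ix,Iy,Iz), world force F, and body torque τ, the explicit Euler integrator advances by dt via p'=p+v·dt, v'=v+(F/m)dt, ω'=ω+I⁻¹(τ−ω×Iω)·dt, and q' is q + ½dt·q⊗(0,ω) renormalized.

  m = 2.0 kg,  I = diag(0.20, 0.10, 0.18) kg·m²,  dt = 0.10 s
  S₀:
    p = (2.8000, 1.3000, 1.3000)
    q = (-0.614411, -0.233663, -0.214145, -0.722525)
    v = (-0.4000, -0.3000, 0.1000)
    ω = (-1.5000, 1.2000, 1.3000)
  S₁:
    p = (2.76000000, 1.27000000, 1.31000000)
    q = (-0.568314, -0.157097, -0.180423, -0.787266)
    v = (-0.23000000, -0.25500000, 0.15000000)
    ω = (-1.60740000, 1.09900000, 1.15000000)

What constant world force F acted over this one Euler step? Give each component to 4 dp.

v₁ − v₀ = (0.17000000, 0.04500000, 0.05000000)
F = m·Δv/dt = (3.4000, 0.9000, 1.0000)

F = (3.4000, 0.9000, 1.0000)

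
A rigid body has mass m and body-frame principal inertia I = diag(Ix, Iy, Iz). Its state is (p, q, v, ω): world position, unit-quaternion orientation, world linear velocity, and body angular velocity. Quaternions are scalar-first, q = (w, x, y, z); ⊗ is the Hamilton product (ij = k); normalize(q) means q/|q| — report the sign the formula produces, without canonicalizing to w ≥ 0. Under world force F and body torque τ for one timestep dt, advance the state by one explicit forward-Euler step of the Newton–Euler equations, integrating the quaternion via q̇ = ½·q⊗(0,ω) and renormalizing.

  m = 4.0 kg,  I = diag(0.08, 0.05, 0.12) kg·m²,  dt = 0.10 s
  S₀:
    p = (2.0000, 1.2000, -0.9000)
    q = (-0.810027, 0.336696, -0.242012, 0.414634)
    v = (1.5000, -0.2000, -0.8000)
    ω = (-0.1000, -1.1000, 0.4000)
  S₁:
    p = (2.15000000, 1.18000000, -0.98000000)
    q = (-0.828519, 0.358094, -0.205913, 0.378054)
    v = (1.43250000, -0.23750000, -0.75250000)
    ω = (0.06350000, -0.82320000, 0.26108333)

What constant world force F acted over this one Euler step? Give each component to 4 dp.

v₁ − v₀ = (-0.06750000, -0.03750000, 0.04750000)
applied force F = (-2.7000, -1.5000, 1.9000)

F = (-2.7000, -1.5000, 1.9000)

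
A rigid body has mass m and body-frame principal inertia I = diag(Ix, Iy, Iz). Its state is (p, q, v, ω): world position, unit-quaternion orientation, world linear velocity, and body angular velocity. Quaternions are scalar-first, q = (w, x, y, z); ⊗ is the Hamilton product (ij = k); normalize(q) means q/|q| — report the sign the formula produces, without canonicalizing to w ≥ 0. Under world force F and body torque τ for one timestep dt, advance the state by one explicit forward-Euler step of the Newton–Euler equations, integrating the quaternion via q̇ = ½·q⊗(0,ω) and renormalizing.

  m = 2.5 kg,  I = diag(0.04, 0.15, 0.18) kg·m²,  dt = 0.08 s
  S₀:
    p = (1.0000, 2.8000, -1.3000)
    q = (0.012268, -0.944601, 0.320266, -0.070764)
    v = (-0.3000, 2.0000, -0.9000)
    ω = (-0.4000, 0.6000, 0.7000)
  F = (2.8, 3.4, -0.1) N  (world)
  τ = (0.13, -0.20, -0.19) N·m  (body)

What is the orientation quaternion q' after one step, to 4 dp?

q' = (-0.0085, -0.9334, 0.3479, -0.0879)

Hamilton product q⊗(0,ω) = (-0.5204652, 0.2617374, 0.6968871, -0.4300666)
updated quaternion q' = (-0.0085, -0.9334, 0.3479, -0.0879)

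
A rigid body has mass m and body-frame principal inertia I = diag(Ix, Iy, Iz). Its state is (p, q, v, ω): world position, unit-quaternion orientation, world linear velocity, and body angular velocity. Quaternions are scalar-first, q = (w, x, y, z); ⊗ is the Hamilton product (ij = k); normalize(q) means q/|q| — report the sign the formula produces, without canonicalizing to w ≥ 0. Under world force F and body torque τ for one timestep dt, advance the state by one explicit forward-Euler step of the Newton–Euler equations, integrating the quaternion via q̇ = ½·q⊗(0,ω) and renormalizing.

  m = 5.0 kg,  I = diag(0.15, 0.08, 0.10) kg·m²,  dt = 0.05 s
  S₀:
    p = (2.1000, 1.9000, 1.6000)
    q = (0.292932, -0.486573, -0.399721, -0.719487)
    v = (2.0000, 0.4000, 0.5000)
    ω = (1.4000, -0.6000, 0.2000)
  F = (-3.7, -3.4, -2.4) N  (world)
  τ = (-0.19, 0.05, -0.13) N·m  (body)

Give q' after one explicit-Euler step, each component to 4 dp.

Hamilton product q⊗(0,ω) = (0.5852670, -0.1015316, -1.0857264, 0.9101396)
q' = normalize(q + ½dt·q⊗(0,ω)) = (0.3073, -0.4888, -0.4265, -0.6962)

q' = (0.3073, -0.4888, -0.4265, -0.6962)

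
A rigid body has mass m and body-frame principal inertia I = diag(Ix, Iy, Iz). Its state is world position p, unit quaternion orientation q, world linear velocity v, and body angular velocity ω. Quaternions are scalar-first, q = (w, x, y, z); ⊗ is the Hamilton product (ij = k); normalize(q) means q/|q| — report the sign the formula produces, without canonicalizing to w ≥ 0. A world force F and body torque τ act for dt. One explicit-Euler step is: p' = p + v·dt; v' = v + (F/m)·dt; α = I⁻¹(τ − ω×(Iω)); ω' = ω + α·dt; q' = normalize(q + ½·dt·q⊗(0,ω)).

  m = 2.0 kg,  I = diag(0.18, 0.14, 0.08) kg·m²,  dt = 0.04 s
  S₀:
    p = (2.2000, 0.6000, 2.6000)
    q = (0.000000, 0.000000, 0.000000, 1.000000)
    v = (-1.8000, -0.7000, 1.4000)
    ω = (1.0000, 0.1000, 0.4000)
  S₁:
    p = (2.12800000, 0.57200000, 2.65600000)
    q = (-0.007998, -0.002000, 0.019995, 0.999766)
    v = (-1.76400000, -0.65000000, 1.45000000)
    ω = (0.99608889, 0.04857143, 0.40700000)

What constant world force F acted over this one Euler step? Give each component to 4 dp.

Δv = v₁−v₀ = (0.03600000, 0.05000000, 0.05000000)
m·(v₁−v₀)/dt = (1.8000, 2.5000, 2.5000)

F = (1.8000, 2.5000, 2.5000)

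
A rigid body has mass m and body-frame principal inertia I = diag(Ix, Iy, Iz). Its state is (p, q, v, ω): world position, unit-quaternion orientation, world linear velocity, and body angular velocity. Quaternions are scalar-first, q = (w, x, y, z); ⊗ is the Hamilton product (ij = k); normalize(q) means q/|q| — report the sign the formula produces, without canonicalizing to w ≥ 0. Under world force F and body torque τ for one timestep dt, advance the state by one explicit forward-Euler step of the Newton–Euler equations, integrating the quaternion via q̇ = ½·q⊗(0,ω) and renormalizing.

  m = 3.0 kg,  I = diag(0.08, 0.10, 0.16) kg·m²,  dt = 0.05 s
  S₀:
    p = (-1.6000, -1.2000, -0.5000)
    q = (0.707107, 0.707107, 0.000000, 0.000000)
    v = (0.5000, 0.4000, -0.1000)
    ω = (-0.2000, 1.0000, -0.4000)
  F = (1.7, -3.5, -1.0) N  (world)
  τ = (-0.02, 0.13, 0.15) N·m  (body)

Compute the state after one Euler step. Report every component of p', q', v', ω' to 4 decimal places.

p' = (-1.5750, -1.1800, -0.5050)
q' = (0.7104, 0.7033, 0.0247, 0.0106)
v' = (0.5283, 0.3417, -0.1167)
ω' = (-0.1975, 1.0682, -0.3519)

gyro term ω×Iω = (-0.0240, -0.0064, -0.0040)
angular accel α = (0.0500, 1.3640, 0.9625)
ω + α·dt = (-0.1975, 1.0682, -0.3519)
q⊗(0,ω) = (0.1414214, -0.1414214, 0.9899498, 0.4242642)
q' = normalize(q + ½dt·q⊗(0,ω)) = (0.7104, 0.7033, 0.0247, 0.0106)
p' = p + v·dt = (-1.5750, -1.1800, -0.5050)
new velocity v' = (0.5283, 0.3417, -0.1167)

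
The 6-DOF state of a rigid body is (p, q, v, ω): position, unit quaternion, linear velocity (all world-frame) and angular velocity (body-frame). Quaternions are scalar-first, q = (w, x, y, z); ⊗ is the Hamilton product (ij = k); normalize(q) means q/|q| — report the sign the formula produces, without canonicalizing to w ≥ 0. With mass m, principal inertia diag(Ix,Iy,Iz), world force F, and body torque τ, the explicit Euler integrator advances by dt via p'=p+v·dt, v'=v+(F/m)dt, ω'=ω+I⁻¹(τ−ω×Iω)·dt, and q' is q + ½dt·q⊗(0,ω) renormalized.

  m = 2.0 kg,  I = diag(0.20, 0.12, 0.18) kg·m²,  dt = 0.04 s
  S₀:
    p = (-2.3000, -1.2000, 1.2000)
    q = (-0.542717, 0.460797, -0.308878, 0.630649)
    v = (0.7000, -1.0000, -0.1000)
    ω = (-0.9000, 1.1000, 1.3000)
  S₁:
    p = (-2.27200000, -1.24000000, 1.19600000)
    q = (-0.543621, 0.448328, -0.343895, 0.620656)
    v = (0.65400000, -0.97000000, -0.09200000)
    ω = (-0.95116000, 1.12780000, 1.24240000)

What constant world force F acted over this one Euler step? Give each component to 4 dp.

velocity change Δv = (-0.04600000, 0.03000000, 0.00800000)
applied force F = (-2.3000, 1.5000, 0.4000)

F = (-2.3000, 1.5000, 0.4000)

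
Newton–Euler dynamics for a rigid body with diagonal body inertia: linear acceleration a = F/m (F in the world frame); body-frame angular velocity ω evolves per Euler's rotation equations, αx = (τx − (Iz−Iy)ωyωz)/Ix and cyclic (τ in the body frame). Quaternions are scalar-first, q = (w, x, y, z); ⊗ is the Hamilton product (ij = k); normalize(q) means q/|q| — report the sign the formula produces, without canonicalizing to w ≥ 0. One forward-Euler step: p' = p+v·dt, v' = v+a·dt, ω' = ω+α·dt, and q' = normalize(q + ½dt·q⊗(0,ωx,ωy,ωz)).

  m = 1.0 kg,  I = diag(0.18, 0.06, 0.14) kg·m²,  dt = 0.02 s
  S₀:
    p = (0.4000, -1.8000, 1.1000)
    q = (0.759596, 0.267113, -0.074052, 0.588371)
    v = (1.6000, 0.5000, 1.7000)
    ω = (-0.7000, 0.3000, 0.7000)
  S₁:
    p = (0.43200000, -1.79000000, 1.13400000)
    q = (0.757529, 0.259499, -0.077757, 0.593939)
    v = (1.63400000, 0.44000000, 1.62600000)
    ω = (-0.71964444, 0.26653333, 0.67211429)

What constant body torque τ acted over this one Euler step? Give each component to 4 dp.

τ = (-0.1600, -0.1200, -0.1700)

rate change Δω = (-0.01964444, -0.03346667, -0.02788571)
I·α + gyro = (-0.1600, -0.1200, -0.1700)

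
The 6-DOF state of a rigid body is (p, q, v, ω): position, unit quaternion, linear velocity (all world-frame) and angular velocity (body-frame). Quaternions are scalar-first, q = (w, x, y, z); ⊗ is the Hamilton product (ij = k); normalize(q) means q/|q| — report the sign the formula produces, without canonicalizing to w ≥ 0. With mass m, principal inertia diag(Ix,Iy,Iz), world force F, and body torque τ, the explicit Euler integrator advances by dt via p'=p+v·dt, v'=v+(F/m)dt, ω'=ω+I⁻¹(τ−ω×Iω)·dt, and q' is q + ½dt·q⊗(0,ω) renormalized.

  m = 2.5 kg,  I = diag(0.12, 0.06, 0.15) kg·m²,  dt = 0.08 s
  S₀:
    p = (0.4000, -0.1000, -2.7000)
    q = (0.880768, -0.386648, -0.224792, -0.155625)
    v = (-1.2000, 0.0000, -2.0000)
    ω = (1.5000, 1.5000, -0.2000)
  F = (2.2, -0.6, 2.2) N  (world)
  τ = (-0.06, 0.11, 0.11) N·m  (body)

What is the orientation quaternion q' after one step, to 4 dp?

q' = (0.9129, -0.3215, -0.1837, -0.1718)

q⊗(0,ω) = (0.8860350, 1.5995479, 1.0103849, -0.4189376)
q + ½dt·q⊗(0,ω), renormalized = (0.9129, -0.3215, -0.1837, -0.1718)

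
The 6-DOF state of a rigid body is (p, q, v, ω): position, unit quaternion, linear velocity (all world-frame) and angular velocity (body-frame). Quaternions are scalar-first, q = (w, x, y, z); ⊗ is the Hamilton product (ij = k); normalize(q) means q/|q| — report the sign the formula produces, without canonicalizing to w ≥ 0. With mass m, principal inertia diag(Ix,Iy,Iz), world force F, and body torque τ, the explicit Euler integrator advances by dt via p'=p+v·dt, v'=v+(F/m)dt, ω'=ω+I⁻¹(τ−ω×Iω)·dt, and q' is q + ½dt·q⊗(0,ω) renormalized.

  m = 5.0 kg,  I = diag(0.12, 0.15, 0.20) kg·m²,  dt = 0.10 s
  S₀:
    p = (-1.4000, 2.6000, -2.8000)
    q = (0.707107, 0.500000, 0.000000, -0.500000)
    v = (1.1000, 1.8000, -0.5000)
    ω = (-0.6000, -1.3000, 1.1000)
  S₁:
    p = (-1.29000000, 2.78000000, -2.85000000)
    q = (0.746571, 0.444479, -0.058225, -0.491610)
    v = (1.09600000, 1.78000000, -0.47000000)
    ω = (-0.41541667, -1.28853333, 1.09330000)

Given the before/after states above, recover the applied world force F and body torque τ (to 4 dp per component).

v₁ − v₀ = (-0.00400000, -0.02000000, 0.03000000)
F = m·Δv/dt = (-0.2000, -1.0000, 1.5000)
rate change Δω = (0.18458333, 0.01146667, -0.00670000)
applied torque τ = (0.1500, 0.0700, 0.0100)

F = (-0.2000, -1.0000, 1.5000)
τ = (0.1500, 0.0700, 0.0100)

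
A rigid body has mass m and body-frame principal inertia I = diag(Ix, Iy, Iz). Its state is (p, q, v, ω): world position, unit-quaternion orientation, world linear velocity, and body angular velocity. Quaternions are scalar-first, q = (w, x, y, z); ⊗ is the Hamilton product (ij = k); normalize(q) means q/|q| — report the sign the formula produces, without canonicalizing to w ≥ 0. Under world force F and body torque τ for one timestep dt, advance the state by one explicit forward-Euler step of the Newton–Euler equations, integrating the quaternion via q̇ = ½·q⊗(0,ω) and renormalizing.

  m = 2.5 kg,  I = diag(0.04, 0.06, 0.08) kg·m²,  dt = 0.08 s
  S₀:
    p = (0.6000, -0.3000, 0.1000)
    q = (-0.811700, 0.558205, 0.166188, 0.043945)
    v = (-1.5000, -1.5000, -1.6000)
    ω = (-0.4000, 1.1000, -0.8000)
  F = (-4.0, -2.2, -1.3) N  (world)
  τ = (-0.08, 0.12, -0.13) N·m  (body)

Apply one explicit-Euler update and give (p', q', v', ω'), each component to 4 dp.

p' = p + v·dt = (0.4800, -0.4200, -0.0280)
new velocity v' = (-1.6280, -1.5704, -1.6416)
(τ − ω×Iω)/I = (-1.5600, 2.2133, -1.5150)
ω' = ω + α·dt = (-0.5248, 1.2771, -0.9212)
Hamilton product q⊗(0,ω) = (0.0756312, 0.1433901, -0.4638840, 1.3298607)
q' = normalize(q + ½dt·q⊗(0,ω)) = (-0.8074, 0.5630, 0.1474, 0.0970)

p' = (0.4800, -0.4200, -0.0280)
q' = (-0.8074, 0.5630, 0.1474, 0.0970)
v' = (-1.6280, -1.5704, -1.6416)
ω' = (-0.5248, 1.2771, -0.9212)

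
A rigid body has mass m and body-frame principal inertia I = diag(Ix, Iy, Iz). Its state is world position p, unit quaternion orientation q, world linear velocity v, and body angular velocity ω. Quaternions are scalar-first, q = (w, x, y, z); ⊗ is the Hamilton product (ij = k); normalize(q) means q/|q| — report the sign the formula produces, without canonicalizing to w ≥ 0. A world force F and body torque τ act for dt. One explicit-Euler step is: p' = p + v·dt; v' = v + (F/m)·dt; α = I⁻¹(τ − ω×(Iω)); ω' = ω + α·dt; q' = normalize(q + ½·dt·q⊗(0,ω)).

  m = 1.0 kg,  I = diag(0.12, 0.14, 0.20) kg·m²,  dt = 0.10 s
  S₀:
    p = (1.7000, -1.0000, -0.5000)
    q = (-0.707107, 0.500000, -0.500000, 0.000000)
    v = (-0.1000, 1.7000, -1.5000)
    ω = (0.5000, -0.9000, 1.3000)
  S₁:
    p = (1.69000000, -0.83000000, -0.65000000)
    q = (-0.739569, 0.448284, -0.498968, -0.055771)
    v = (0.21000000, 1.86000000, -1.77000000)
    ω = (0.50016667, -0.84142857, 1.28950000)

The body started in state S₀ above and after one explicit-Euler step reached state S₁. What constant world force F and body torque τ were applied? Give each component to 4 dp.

rate change Δω = (0.00016667, 0.05857143, -0.01050000)
τ = I·(Δω/dt) + ω₀×(Iω₀) = (-0.0700, 0.0300, -0.0300)
velocity change Δv = (0.31000000, 0.16000000, -0.27000000)
m·(v₁−v₀)/dt = (3.1000, 1.6000, -2.7000)

F = (3.1000, 1.6000, -2.7000)
τ = (-0.0700, 0.0300, -0.0300)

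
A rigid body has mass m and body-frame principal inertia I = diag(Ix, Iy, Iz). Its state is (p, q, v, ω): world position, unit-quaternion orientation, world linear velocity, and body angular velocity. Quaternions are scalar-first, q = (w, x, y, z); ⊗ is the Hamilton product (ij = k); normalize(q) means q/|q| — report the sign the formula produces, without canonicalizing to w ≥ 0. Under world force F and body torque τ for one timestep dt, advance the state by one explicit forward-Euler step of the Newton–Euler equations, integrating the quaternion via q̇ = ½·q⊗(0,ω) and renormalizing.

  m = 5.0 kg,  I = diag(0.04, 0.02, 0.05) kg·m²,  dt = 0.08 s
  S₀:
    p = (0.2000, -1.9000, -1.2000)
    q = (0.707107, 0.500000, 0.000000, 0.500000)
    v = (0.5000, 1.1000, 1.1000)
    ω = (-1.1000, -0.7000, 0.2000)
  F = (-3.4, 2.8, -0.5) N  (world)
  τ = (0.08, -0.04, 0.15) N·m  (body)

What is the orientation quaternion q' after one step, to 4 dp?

q⊗(0,ω) = (0.4500000, -0.4278177, -1.1449749, -0.2085786)
updated quaternion q' = (0.7241, 0.4822, -0.0457, 0.4910)

q' = (0.7241, 0.4822, -0.0457, 0.4910)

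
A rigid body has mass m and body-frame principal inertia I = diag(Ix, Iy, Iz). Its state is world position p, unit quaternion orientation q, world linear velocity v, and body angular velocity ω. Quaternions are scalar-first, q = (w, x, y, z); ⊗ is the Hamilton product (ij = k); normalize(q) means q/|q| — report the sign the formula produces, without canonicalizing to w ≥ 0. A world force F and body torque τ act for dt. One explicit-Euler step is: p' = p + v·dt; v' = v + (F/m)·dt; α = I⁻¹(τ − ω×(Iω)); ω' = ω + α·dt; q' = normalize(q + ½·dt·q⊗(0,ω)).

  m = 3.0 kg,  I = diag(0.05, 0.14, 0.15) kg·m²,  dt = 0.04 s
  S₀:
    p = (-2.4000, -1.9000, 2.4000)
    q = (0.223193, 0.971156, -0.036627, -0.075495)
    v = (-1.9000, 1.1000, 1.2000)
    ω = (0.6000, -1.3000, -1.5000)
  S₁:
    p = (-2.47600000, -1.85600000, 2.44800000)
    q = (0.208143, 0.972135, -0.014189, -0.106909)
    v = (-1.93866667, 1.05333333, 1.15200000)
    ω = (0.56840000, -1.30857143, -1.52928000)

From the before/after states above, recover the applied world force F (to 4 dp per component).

F = (-2.9000, -3.5000, -3.6000)

velocity change Δv = (-0.03866667, -0.04666667, -0.04800000)
F = m·Δv/dt = (-2.9000, -3.5000, -3.6000)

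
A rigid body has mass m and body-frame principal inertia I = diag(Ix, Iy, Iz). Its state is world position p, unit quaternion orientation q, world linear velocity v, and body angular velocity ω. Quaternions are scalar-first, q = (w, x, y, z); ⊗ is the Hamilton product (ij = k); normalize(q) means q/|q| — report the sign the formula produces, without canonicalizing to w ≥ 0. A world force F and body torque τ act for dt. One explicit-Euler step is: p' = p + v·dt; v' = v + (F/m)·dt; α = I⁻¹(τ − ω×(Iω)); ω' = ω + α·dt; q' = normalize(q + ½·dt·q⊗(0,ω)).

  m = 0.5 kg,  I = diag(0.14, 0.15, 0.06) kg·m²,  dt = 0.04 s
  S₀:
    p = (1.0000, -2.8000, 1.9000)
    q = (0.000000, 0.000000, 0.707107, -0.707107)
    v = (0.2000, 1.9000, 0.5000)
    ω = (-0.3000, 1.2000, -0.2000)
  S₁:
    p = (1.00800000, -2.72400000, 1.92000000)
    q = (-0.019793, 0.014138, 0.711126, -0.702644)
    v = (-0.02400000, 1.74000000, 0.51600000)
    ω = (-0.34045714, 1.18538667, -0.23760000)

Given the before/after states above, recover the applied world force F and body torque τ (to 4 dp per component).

F = (-2.8000, -2.0000, 0.2000)
τ = (-0.1200, -0.0500, -0.0600)

Δv = v₁−v₀ = (-0.22400000, -0.16000000, 0.01600000)
applied force F = (-2.8000, -2.0000, 0.2000)
Δω = ω₁−ω₀ = (-0.04045714, -0.01461333, -0.03760000)
ω₀×(Iω₀) = (0.0216, 0.0048, -0.0036)
τ = I·(Δω/dt) + ω₀×(Iω₀) = (-0.1200, -0.0500, -0.0600)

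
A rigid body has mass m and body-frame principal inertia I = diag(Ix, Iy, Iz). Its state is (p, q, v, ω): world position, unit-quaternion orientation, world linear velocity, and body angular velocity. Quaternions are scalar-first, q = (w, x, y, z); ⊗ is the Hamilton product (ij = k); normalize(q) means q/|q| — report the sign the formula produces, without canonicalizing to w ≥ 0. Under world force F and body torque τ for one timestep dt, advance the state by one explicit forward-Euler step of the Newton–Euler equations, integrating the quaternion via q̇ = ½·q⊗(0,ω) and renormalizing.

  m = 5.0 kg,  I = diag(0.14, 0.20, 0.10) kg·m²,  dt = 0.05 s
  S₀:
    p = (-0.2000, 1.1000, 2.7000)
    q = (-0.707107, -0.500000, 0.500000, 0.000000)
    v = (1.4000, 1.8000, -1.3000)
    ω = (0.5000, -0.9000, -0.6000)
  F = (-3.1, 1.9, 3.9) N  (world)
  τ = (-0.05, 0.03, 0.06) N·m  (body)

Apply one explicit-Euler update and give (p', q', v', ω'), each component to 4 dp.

a = F/m = (-0.6200, 0.3800, 0.7800)
p + v·dt = (-0.1300, 1.1900, 2.6350)
new velocity v' = (1.3690, 1.8190, -1.2610)
angular accel α = (0.0286, 0.2100, 0.8700)
new body rate ω' = (0.5014, -0.8895, -0.5565)
q⊗(0,ω) = (0.7000000, -0.6535535, 0.3363963, 0.6242642)
updated quaternion q' = (-0.6893, -0.5161, 0.5082, 0.0156)

p' = (-0.1300, 1.1900, 2.6350)
q' = (-0.6893, -0.5161, 0.5082, 0.0156)
v' = (1.3690, 1.8190, -1.2610)
ω' = (0.5014, -0.8895, -0.5565)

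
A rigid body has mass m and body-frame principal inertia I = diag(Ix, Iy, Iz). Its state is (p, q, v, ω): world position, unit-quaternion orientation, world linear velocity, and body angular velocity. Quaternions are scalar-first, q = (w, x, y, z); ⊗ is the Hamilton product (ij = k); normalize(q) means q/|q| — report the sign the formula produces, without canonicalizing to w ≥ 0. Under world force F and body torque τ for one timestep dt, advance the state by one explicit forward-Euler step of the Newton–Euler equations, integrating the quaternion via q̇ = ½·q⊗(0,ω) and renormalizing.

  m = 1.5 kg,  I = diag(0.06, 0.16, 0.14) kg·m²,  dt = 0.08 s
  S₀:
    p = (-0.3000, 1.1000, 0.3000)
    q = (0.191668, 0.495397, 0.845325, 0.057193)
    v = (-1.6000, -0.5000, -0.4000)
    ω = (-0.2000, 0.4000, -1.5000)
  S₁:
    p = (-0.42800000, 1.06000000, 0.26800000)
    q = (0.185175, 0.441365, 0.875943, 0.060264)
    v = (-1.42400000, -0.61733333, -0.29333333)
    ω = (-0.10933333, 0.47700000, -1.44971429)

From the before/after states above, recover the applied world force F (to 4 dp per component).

F = (3.3000, -2.2000, 2.0000)

v₁ − v₀ = (0.17600000, -0.11733333, 0.10666667)
m·(v₁−v₀)/dt = (3.3000, -2.2000, 2.0000)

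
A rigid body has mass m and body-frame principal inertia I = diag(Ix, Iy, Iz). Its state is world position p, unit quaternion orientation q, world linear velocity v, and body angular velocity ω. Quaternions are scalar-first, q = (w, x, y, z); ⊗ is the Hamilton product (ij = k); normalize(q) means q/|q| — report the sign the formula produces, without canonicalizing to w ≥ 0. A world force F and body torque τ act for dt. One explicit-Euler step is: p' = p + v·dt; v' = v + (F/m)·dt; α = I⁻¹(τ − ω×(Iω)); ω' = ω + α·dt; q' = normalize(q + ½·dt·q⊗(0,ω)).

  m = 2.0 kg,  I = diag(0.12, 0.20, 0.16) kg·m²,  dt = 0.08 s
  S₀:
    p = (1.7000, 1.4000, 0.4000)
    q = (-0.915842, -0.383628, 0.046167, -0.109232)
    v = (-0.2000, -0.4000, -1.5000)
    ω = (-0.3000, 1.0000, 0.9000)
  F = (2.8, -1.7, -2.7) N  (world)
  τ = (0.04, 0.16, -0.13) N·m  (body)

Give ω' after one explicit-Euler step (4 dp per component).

α = I⁻¹(τ − ω×Iω) = (0.6333, 0.7460, -0.6625)
ω' = ω + α·dt = (-0.2493, 1.0597, 0.8470)

ω' = (-0.2493, 1.0597, 0.8470)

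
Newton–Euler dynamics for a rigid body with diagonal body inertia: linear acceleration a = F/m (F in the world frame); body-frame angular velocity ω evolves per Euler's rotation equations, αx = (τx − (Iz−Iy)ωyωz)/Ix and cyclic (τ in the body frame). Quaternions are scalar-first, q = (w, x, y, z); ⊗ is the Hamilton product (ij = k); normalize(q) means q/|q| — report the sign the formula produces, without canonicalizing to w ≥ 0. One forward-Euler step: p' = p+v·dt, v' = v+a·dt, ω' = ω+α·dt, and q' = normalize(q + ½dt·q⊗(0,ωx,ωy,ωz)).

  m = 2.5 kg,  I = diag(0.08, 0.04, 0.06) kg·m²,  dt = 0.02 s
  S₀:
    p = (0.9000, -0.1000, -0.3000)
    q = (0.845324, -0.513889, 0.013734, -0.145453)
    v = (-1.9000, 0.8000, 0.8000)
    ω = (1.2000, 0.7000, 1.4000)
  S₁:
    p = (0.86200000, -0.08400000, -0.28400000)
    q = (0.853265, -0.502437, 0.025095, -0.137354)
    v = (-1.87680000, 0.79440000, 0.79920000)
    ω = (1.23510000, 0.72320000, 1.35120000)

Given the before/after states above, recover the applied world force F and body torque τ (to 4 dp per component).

v₁ − v₀ = (0.02320000, -0.00560000, -0.00080000)
applied force F = (2.9000, -0.7000, -0.1000)
ω₁ − ω₀ = (0.03510000, 0.02320000, -0.04880000)
gyro term ω₀×Iω₀ = (0.0196, 0.0336, -0.0336)
τ = I·(Δω/dt) + ω₀×(Iω₀) = (0.1600, 0.0800, -0.1800)

F = (2.9000, -0.7000, -0.1000)
τ = (0.1600, 0.0800, -0.1800)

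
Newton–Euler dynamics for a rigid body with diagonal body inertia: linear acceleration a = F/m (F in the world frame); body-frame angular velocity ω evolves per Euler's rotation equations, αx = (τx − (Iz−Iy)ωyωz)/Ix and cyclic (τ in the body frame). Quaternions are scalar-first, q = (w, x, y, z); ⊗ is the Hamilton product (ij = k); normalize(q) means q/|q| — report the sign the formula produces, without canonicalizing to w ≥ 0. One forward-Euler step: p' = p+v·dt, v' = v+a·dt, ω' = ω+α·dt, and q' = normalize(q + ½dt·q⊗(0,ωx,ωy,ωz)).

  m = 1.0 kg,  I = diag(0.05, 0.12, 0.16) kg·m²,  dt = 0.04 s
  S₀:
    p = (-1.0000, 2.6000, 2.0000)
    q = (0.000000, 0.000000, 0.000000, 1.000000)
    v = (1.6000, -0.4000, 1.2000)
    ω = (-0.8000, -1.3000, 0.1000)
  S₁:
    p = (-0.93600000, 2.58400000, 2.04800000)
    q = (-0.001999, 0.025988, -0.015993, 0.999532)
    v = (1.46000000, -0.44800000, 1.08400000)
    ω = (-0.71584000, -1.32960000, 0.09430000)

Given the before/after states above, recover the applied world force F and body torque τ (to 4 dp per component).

velocity change Δv = (-0.14000000, -0.04800000, -0.11600000)
m·(v₁−v₀)/dt = (-3.5000, -1.2000, -2.9000)
Δω = ω₁−ω₀ = (0.08416000, -0.02960000, -0.00570000)
gyro term ω₀×Iω₀ = (-0.0052, 0.0088, 0.0728)
I·α + gyro = (0.1000, -0.0800, 0.0500)

F = (-3.5000, -1.2000, -2.9000)
τ = (0.1000, -0.0800, 0.0500)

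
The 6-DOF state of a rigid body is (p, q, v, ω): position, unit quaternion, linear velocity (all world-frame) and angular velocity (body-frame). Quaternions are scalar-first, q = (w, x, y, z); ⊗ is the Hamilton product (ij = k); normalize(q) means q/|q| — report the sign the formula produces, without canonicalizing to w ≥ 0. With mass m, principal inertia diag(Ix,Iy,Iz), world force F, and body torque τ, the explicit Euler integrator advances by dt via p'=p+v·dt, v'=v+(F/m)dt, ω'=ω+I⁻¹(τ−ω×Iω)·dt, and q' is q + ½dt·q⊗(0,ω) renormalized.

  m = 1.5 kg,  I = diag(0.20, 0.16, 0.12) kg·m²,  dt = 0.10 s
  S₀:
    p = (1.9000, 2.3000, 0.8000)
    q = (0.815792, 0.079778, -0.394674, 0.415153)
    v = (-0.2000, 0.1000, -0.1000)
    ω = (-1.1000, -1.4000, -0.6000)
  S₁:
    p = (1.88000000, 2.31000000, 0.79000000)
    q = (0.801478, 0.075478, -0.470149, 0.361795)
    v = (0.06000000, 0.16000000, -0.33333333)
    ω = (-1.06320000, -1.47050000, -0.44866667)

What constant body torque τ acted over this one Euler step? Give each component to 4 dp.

τ = (0.0400, -0.0600, 0.1200)

rate change Δω = (0.03680000, -0.07050000, 0.15133333)
applied torque τ = (0.0400, -0.0600, 0.1200)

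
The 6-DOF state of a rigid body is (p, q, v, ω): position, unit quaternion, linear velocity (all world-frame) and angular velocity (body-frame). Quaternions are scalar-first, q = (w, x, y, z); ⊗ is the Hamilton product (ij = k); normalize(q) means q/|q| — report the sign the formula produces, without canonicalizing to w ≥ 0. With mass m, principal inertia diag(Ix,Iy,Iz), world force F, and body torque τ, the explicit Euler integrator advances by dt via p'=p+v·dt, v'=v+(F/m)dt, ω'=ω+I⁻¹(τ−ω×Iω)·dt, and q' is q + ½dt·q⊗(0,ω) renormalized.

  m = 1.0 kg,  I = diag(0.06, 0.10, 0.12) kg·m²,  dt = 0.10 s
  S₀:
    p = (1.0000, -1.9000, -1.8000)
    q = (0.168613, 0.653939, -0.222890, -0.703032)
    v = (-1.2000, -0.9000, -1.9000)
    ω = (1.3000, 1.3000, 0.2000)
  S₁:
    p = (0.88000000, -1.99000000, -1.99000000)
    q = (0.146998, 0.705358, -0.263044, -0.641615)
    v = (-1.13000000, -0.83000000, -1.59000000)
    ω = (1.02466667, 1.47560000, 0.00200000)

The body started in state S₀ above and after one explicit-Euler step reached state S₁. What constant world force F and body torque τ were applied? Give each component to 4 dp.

F = (0.7000, 0.7000, 3.1000)
τ = (-0.1600, 0.1600, -0.1700)

rate change Δω = (-0.27533333, 0.17560000, -0.19800000)
I·α + gyro = (-0.1600, 0.1600, -0.1700)
v₁ − v₀ = (0.07000000, 0.07000000, 0.31000000)
m·(v₁−v₀)/dt = (0.7000, 0.7000, 3.1000)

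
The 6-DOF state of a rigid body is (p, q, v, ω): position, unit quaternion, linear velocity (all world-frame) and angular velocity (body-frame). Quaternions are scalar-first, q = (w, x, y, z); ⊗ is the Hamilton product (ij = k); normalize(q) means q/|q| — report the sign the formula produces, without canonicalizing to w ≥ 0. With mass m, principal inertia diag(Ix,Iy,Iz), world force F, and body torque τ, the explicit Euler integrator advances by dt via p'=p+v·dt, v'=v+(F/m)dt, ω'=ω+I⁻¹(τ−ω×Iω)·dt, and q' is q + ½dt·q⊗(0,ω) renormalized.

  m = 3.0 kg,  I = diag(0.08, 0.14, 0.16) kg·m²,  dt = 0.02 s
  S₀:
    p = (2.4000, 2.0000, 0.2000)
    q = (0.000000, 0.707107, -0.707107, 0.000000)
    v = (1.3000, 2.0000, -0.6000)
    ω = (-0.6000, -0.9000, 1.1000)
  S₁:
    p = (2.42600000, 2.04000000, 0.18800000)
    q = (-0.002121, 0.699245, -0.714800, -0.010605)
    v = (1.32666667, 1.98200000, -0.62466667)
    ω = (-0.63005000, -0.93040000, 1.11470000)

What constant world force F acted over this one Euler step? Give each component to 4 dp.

F = (4.0000, -2.7000, -3.7000)

v₁ − v₀ = (0.02666667, -0.01800000, -0.02466667)
F = m·Δv/dt = (4.0000, -2.7000, -3.7000)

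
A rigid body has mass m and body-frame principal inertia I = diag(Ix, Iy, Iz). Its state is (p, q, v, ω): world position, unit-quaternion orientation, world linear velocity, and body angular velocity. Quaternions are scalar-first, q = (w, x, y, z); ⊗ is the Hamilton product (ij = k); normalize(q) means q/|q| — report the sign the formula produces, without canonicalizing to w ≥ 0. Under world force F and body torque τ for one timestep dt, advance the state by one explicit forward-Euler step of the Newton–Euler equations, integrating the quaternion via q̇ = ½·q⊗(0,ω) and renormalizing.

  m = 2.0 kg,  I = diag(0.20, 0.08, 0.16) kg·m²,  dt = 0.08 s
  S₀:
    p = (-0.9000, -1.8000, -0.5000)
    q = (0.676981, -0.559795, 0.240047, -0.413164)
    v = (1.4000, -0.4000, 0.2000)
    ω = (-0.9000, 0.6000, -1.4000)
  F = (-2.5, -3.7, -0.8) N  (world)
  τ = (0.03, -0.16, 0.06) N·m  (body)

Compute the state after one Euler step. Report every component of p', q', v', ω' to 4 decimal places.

p' = (-0.7880, -1.8320, -0.4840)
q' = (0.6264, -0.5862, 0.2392, -0.4547)
v' = (1.3000, -0.5480, 0.1680)
ω' = (-0.8611, 0.3896, -1.4024)

a = F/m = (-1.2500, -1.8500, -0.4000)
p + v·dt = (-0.7880, -1.8320, -0.4840)
v + (F/m)dt = (1.3000, -0.5480, 0.1680)
precession coupling ω×(Iω) = (-0.0672, 0.0504, 0.0648)
α = I⁻¹(τ − ω×Iω) = (0.4860, -2.6300, -0.0300)
ω + α·dt = (-0.8611, 0.3896, -1.4024)
2q̇ = q⊗(0,ω) = (-1.2262733, -0.6974503, -0.0056768, -1.0676081)
q + ½dt·q⊗(0,ω), renormalized = (0.6264, -0.5862, 0.2392, -0.4547)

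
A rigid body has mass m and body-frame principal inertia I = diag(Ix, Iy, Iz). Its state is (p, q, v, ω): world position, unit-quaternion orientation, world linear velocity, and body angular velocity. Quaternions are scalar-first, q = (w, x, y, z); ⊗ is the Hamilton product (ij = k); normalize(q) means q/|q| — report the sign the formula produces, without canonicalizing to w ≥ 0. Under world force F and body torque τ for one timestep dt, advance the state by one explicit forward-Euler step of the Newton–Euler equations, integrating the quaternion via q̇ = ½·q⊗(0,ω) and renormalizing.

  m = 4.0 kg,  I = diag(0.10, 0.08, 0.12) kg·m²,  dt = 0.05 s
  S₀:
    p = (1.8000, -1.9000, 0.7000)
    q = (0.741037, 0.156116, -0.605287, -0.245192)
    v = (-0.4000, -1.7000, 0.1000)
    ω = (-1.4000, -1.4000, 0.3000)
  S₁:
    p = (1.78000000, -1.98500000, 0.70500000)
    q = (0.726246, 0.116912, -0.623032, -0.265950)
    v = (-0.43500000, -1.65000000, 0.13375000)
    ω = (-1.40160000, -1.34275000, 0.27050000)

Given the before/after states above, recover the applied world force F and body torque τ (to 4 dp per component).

rate change Δω = (-0.00160000, 0.05725000, -0.02950000)
applied torque τ = (-0.0200, 0.1000, -0.1100)
v₁ − v₀ = (-0.03500000, 0.05000000, 0.03375000)
applied force F = (-2.8000, 4.0000, 2.7000)

F = (-2.8000, 4.0000, 2.7000)
τ = (-0.0200, 0.1000, -0.1100)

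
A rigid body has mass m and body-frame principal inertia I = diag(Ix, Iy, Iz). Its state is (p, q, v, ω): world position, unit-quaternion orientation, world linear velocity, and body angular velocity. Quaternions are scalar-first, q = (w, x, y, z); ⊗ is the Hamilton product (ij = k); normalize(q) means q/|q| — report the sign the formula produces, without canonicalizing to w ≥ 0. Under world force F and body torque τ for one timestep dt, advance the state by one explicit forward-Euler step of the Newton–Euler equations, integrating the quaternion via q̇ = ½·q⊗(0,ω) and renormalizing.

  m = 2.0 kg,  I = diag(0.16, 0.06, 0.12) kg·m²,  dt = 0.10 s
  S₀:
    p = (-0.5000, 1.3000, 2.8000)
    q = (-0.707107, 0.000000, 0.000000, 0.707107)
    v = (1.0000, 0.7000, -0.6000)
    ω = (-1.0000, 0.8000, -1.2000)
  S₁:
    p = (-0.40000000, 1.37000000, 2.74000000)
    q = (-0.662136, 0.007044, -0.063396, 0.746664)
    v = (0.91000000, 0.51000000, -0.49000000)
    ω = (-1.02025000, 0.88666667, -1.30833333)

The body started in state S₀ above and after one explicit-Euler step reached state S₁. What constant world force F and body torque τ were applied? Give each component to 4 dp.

F = (-1.8000, -3.8000, 2.2000)
τ = (-0.0900, 0.1000, -0.0500)

Δω = ω₁−ω₀ = (-0.02025000, 0.08666667, -0.10833333)
precession coupling = (-0.0576, 0.0480, 0.0800)
I·α + gyro = (-0.0900, 0.1000, -0.0500)
v₁ − v₀ = (-0.09000000, -0.19000000, 0.11000000)
m·(v₁−v₀)/dt = (-1.8000, -3.8000, 2.2000)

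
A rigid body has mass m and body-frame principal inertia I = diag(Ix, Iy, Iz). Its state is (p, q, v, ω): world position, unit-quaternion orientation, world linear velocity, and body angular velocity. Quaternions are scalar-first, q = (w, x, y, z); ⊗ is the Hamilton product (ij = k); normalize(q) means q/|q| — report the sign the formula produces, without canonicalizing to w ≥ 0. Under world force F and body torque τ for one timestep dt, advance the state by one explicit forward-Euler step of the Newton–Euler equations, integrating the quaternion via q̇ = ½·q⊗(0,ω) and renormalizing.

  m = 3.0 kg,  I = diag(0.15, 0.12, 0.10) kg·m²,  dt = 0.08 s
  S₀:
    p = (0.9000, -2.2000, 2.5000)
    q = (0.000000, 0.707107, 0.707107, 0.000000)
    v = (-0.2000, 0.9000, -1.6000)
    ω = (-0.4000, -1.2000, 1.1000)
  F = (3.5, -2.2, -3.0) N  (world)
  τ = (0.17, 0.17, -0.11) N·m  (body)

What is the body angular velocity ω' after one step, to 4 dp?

ω' = (-0.3234, -1.0720, 1.0235)

α = I⁻¹(τ − ω×Iω) = (0.9573, 1.6000, -0.9560)
ω' = ω + α·dt = (-0.3234, -1.0720, 1.0235)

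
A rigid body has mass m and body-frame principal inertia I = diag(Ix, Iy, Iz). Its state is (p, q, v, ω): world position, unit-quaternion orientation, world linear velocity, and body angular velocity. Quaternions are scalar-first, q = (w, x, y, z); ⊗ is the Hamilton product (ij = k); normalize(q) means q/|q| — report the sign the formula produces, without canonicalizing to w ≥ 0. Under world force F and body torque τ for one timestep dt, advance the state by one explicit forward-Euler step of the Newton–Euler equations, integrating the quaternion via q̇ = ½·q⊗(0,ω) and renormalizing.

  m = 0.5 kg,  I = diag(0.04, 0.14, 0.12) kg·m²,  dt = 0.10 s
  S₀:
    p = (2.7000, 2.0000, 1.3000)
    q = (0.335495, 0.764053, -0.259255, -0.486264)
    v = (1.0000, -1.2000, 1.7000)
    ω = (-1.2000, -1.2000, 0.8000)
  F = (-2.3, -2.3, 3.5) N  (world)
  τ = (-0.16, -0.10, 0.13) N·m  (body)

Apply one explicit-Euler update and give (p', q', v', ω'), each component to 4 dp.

p' = (2.8000, 1.8800, 1.4700)
q' = (0.3835, 0.7013, -0.2795, -0.5319)
v' = (0.5400, -1.6600, 2.4000)
ω' = (-1.6480, -1.3263, 0.7883)

precession coupling ω×(Iω) = (0.0192, 0.0768, 0.1440)
(τ − ω×Iω)/I = (-4.4800, -1.2629, -0.1167)
ω + α·dt = (-1.6480, -1.3263, 0.7883)
2q̇ = q⊗(0,ω) = (0.9947688, -1.1935148, -0.4303196, -0.9595736)
q' = normalize(q + ½dt·q⊗(0,ω)) = (0.3835, 0.7013, -0.2795, -0.5319)
a = (-4.6000, -4.6000, 7.0000)
p' = p + v·dt = (2.8000, 1.8800, 1.4700)
v + (F/m)dt = (0.5400, -1.6600, 2.4000)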